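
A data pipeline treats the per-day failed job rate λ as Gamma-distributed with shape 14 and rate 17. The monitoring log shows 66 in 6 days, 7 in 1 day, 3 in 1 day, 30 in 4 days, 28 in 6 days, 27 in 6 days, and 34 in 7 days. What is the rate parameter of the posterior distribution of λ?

Total count: 66 + 7 + 3 + 30 + 28 + 27 + 34 = 195.
Total exposure: 6 + 1 + 1 + 4 + 6 + 6 + 7 = 31 days.
Gamma(α, β) with Poisson data over total exposure Σt gives posterior Gamma(α+Σx, β+Σt) = Gamma(209, 48).

48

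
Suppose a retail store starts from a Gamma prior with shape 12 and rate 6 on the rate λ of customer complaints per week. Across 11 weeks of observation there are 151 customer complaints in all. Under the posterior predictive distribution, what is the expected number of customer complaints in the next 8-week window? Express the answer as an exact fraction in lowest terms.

1304/17

Total count 151 over total exposure 11 weeks.
Posterior: α' = 12 + 151 = 163, β' = 6 + 11 = 17.
Predictive mean over an 8-week window = T·E[λ|data] = 8·163/17 = 1304/17.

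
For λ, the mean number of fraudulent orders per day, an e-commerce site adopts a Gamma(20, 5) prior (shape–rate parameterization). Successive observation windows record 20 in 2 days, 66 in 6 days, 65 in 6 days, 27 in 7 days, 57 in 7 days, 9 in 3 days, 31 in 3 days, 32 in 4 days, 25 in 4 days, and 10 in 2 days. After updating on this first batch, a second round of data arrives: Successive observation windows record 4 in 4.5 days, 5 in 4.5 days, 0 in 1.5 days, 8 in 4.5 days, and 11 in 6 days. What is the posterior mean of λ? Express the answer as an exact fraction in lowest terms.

39/7

Total count: 20 + 66 + 65 + 27 + 57 + 9 + 31 + 32 + 25 + 10 = 342.
Total exposure: 2 + 6 + 6 + 7 + 7 + 3 + 3 + 4 + 4 + 2 = 44 days.
After the first batch: Gamma(20 + 342, 5 + 44) = Gamma(362, 49).
Total count: 4 + 5 + 0 + 8 + 11 = 28.
Total exposure: 4.5 + 4.5 + 1.5 + 4.5 + 6 = 21 days.
After the second batch: Gamma(362 + 28, 49 + 21) = Gamma(390, 70).
Posterior mean = α'/β' = 390/70 = 39/7.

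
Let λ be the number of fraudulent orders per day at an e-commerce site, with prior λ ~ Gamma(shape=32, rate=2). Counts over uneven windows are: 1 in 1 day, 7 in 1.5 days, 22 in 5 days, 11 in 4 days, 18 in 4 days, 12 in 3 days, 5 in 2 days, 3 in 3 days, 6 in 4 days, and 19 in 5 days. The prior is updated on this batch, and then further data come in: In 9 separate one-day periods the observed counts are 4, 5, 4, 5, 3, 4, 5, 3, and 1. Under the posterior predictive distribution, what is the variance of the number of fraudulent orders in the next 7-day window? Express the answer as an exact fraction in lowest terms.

Total count: 1 + 7 + 22 + 11 + 18 + 12 + 5 + 3 + 6 + 19 = 104.
Total exposure: 1 + 1.5 + 5 + 4 + 4 + 3 + 2 + 3 + 4 + 5 = 32.5 days.
After the first batch: Gamma(32 + 104, 2 + 32.5) = Gamma(136, 69/2).
Total count: 4 + 5 + 4 + 5 + 3 + 4 + 5 + 3 + 1 = 34.
Total exposure: 9 days.
After the second batch: Gamma(136 + 34, 69/2 + 9) = Gamma(170, 87/2).
The posterior predictive for a window of length T is Negative Binomial with variance T·α'·(β'+T)/β'² = 7·170·(101/2)/(7569/4) = 240380/7569.

240380/7569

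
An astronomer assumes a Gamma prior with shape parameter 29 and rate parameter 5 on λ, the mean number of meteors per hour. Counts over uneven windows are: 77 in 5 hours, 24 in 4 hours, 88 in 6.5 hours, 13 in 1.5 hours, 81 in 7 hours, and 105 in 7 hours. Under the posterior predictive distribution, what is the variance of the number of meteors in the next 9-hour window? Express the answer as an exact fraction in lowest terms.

2085/16

Total count: 77 + 24 + 88 + 13 + 81 + 105 = 388.
Total exposure: 5 + 4 + 6.5 + 1.5 + 7 + 7 = 31 hours.
Conjugate update: add total count to the shape and total exposure to the rate, giving Gamma(417, 36).
The posterior predictive for a window of length T is Negative Binomial with variance T·α'·(β'+T)/β'² = 9·417·45/1296 = 2085/16.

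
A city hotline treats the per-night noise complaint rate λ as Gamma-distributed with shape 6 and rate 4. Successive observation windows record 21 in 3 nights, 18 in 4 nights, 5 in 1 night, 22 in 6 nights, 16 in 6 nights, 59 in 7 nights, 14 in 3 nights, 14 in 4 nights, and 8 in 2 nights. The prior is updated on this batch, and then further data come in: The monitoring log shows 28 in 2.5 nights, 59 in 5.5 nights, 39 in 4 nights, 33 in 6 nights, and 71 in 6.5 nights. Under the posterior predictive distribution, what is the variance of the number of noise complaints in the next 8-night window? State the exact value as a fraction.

958160/16641

Total count: 21 + 18 + 5 + 22 + 16 + 59 + 14 + 14 + 8 = 177.
Total exposure: 3 + 4 + 1 + 6 + 6 + 7 + 3 + 4 + 2 = 36 nights.
After the first batch: Gamma(6 + 177, 4 + 36) = Gamma(183, 40).
Total count: 28 + 59 + 39 + 33 + 71 = 230.
Total exposure: 2.5 + 5.5 + 4 + 6 + 6.5 = 24.5 nights.
After the second batch: Gamma(183 + 230, 40 + 24.5) = Gamma(413, 129/2).
The posterior predictive for a window of length T is Negative Binomial with variance T·α'·(β'+T)/β'² = 8·413·(145/2)/(16641/4) = 958160/16641.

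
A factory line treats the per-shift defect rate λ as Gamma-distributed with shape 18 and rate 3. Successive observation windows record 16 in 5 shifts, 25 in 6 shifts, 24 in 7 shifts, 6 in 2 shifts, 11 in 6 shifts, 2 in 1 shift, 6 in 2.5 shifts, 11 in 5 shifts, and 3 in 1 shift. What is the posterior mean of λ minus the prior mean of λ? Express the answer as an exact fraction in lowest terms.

Total count: 16 + 25 + 24 + 6 + 11 + 2 + 6 + 11 + 3 = 104.
Total exposure: 5 + 6 + 7 + 2 + 6 + 1 + 2.5 + 5 + 1 = 35.5 shifts.
The Gamma prior is conjugate for the Poisson rate, so λ | data ~ Gamma(18+104, 3+35.5) = Gamma(122, 77/2).
Posterior mean = 122/(77/2) = 244/77; prior mean = 18/3 = 6. Difference = 244/77 − 6 = -218/77.

-218/77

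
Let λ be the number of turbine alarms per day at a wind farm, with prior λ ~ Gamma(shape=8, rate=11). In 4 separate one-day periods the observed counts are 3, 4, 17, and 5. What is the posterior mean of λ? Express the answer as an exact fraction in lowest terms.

37/15

Total count: 3 + 4 + 17 + 5 = 29.
Total exposure: 4 days.
Gamma(α, β) with Poisson data over total exposure Σt gives posterior Gamma(α+Σx, β+Σt) = Gamma(37, 15).
Posterior mean = α'/β' = 37/15.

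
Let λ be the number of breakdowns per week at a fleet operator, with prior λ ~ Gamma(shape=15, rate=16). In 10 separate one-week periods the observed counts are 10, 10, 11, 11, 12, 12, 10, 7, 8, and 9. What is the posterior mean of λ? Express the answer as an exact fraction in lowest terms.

115/26

Total count: 10 + 10 + 11 + 11 + 12 + 12 + 10 + 7 + 8 + 9 = 100.
Total exposure: 10 weeks.
Conjugate update: add total count to the shape and total exposure to the rate, giving Gamma(115, 26).
Posterior mean = α'/β' = 115/26.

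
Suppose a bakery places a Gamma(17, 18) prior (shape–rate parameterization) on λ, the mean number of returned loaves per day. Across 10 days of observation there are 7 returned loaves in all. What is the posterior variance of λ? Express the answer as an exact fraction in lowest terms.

3/98

Total count 7 over total exposure 10 days.
Posterior: α' = 17 + 7 = 24, β' = 18 + 10 = 28.
Posterior variance = α'/β'² = 24/784 = 3/98.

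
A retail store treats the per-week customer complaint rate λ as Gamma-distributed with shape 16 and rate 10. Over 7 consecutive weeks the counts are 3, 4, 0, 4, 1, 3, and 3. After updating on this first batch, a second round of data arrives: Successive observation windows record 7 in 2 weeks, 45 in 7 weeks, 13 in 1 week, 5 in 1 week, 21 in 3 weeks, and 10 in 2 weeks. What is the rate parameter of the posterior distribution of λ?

Total count: 3 + 4 + 0 + 4 + 1 + 3 + 3 = 18.
Total exposure: 7 weeks.
After the first batch: Gamma(16 + 18, 10 + 7) = Gamma(34, 17).
Total count: 7 + 45 + 13 + 5 + 21 + 10 = 101.
Total exposure: 2 + 7 + 1 + 1 + 3 + 2 = 16 weeks.
After the second batch: Gamma(34 + 101, 17 + 16) = Gamma(135, 33).

33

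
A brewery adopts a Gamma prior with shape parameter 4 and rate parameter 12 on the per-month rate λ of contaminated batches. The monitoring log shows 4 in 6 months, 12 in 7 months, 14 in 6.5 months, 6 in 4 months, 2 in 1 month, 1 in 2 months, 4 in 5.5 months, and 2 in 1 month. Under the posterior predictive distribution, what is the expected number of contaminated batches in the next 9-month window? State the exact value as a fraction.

49/5

Total count: 4 + 12 + 14 + 6 + 2 + 1 + 4 + 2 = 45.
Total exposure: 6 + 7 + 6.5 + 4 + 1 + 2 + 5.5 + 1 = 33 months.
The Gamma prior is conjugate for the Poisson rate, so λ | data ~ Gamma(4+45, 12+33) = Gamma(49, 45).
Predictive mean over a 9-month window = T·E[λ|data] = 9·49/45 = 49/5.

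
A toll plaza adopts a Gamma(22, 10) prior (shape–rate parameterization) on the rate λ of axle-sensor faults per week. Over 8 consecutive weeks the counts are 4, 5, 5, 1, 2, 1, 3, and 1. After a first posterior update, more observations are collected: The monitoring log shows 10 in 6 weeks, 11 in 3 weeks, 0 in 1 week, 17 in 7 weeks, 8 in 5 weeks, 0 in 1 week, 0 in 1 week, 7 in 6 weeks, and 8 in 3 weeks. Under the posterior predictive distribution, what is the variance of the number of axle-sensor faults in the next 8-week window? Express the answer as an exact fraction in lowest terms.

Total count: 4 + 5 + 5 + 1 + 2 + 1 + 3 + 1 = 22.
Total exposure: 8 weeks.
After the first batch: Gamma(22 + 22, 10 + 8) = Gamma(44, 18).
Total count: 10 + 11 + 0 + 17 + 8 + 0 + 0 + 7 + 8 = 61.
Total exposure: 6 + 3 + 1 + 7 + 5 + 1 + 1 + 6 + 3 = 33 weeks.
After the second batch: Gamma(44 + 61, 18 + 33) = Gamma(105, 51).
The posterior predictive for a window of length T is Negative Binomial with variance T·α'·(β'+T)/β'² = 8·105·59/2601 = 16520/867.

16520/867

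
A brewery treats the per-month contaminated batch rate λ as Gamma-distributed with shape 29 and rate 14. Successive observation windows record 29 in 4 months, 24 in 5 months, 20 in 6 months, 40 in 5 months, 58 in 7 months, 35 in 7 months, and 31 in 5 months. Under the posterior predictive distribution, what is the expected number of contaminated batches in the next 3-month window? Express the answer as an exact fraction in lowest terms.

Total count: 29 + 24 + 20 + 40 + 58 + 35 + 31 = 237.
Total exposure: 4 + 5 + 6 + 5 + 7 + 7 + 5 = 39 months.
By Gamma–Poisson conjugacy, the posterior is Gamma(α + Σx, β + Σt) = Gamma(29 + 237, 14 + 39) = Gamma(266, 53).
Predictive mean over a 3-month window = T·E[λ|data] = 3·266/53 = 798/53.

798/53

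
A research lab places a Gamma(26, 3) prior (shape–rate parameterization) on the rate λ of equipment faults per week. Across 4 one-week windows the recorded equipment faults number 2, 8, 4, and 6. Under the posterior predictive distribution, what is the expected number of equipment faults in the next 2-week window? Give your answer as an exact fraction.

92/7

Total count: 2 + 8 + 4 + 6 = 20.
Total exposure: 4 weeks.
Gamma(α, β) with Poisson data over total exposure Σt gives posterior Gamma(α+Σx, β+Σt) = Gamma(46, 7).
Predictive mean over a 2-week window = T·E[λ|data] = 2·46/7 = 92/7.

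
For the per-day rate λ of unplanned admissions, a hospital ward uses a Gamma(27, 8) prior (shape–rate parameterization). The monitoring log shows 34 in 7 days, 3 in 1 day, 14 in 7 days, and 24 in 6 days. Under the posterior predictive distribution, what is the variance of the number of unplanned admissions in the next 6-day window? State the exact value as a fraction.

Total count: 34 + 3 + 14 + 24 = 75.
Total exposure: 7 + 1 + 7 + 6 = 21 days.
Posterior: α' = 27 + 75 = 102, β' = 8 + 21 = 29.
The posterior predictive for a window of length T is Negative Binomial with variance T·α'·(β'+T)/β'² = 6·102·35/841 = 21420/841.

21420/841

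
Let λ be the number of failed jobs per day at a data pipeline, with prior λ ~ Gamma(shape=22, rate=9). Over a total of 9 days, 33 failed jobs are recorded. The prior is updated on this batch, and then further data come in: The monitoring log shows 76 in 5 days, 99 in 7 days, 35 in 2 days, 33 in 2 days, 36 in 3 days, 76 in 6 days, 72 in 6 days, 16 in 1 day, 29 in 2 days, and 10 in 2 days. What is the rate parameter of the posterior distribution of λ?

Total count 33 over total exposure 9 days.
After the first batch: Gamma(22 + 33, 9 + 9) = Gamma(55, 18).
Total count: 76 + 99 + 35 + 33 + 36 + 76 + 72 + 16 + 29 + 10 = 482.
Total exposure: 5 + 7 + 2 + 2 + 3 + 6 + 6 + 1 + 2 + 2 = 36 days.
After the second batch: Gamma(55 + 482, 18 + 36) = Gamma(537, 54).

54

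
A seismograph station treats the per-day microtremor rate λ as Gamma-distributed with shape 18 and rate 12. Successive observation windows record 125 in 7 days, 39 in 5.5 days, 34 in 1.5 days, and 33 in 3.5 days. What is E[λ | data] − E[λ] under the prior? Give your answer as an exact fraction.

Total count: 125 + 39 + 34 + 33 = 231.
Total exposure: 7 + 5.5 + 1.5 + 3.5 = 17.5 days.
The Gamma prior is conjugate for the Poisson rate, so λ | data ~ Gamma(18+231, 12+17.5) = Gamma(249, 59/2).
Posterior mean = 249/(59/2) = 498/59; prior mean = 18/12 = 3/2. Difference = 498/59 − 3/2 = 819/118.

819/118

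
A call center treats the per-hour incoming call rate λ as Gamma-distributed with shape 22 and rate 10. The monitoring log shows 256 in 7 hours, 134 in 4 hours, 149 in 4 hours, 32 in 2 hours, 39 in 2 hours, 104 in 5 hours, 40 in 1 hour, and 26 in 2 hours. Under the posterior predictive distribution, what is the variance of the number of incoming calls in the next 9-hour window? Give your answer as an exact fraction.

Total count: 256 + 134 + 149 + 32 + 39 + 104 + 40 + 26 = 780.
Total exposure: 7 + 4 + 4 + 2 + 2 + 5 + 1 + 2 = 27 hours.
The Gamma prior is conjugate for the Poisson rate, so λ | data ~ Gamma(22+780, 10+27) = Gamma(802, 37).
The posterior predictive for a window of length T is Negative Binomial with variance T·α'·(β'+T)/β'² = 9·802·46/1369 = 332028/1369.

332028/1369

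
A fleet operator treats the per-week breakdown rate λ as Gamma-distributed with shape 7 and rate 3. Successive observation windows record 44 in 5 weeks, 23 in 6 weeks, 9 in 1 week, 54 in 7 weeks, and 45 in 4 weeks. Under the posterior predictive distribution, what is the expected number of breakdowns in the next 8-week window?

56

Total count: 44 + 23 + 9 + 54 + 45 = 175.
Total exposure: 5 + 6 + 1 + 7 + 4 = 23 weeks.
Gamma(α, β) with Poisson data over total exposure Σt gives posterior Gamma(α+Σx, β+Σt) = Gamma(182, 26).
Predictive mean over an 8-week window = T·E[λ|data] = 8·182/26 = 56.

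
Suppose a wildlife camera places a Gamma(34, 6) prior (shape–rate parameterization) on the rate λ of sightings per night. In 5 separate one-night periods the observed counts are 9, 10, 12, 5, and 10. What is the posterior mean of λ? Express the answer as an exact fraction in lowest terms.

80/11

Total count: 9 + 10 + 12 + 5 + 10 = 46.
Total exposure: 5 nights.
Conjugate update: add total count to the shape and total exposure to the rate, giving Gamma(80, 11).
Posterior mean = α'/β' = 80/11.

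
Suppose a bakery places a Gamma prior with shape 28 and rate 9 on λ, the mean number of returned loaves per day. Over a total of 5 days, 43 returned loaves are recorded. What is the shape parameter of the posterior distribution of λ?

Total count 43 over total exposure 5 days.
Gamma(α, β) with Poisson data over total exposure Σt gives posterior Gamma(α+Σx, β+Σt) = Gamma(71, 14).

71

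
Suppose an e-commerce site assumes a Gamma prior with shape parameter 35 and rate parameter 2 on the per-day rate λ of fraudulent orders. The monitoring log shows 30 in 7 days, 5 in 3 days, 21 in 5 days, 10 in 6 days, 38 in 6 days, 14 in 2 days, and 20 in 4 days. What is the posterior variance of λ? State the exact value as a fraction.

Total count: 30 + 5 + 21 + 10 + 38 + 14 + 20 = 138.
Total exposure: 7 + 3 + 5 + 6 + 6 + 2 + 4 = 33 days.
By Gamma–Poisson conjugacy, the posterior is Gamma(α + Σx, β + Σt) = Gamma(35 + 138, 2 + 33) = Gamma(173, 35).
Posterior variance = α'/β'² = 173/1225.

173/1225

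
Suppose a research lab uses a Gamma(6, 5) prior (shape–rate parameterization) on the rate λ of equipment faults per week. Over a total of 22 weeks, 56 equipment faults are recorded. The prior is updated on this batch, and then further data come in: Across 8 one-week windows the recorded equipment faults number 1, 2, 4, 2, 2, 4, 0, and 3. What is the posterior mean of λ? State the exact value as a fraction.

16/7

Total count 56 over total exposure 22 weeks.
After the first batch: Gamma(6 + 56, 5 + 22) = Gamma(62, 27).
Total count: 1 + 2 + 4 + 2 + 2 + 4 + 0 + 3 = 18.
Total exposure: 8 weeks.
After the second batch: Gamma(62 + 18, 27 + 8) = Gamma(80, 35).
Posterior mean = α'/β' = 80/35 = 16/7.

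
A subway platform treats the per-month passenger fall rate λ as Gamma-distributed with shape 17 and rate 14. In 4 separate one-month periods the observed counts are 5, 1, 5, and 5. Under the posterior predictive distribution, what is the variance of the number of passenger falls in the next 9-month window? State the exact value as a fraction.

99/4

Total count: 5 + 1 + 5 + 5 = 16.
Total exposure: 4 months.
The Gamma prior is conjugate for the Poisson rate, so λ | data ~ Gamma(17+16, 14+4) = Gamma(33, 18).
The posterior predictive for a window of length T is Negative Binomial with variance T·α'·(β'+T)/β'² = 9·33·27/324 = 99/4.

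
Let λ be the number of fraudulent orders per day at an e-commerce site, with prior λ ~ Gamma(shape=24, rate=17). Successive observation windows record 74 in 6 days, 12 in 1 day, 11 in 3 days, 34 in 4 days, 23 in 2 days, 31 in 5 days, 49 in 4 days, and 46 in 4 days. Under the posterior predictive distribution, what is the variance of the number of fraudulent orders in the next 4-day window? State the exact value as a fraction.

15200/529

Total count: 74 + 12 + 11 + 34 + 23 + 31 + 49 + 46 = 280.
Total exposure: 6 + 1 + 3 + 4 + 2 + 5 + 4 + 4 = 29 days.
The Gamma prior is conjugate for the Poisson rate, so λ | data ~ Gamma(24+280, 17+29) = Gamma(304, 46).
The posterior predictive for a window of length T is Negative Binomial with variance T·α'·(β'+T)/β'² = 4·304·50/2116 = 15200/529.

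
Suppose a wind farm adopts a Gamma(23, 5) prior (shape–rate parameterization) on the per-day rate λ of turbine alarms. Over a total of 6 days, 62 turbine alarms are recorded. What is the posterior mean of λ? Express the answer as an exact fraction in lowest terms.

Total count 62 over total exposure 6 days.
Gamma(α, β) with Poisson data over total exposure Σt gives posterior Gamma(α+Σx, β+Σt) = Gamma(85, 11).
Posterior mean = α'/β' = 85/11.

85/11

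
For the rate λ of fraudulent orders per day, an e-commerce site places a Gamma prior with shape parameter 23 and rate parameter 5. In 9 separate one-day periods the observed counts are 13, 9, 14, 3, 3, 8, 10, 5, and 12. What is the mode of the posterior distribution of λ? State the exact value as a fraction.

Total count: 13 + 9 + 14 + 3 + 3 + 8 + 10 + 5 + 12 = 77.
Total exposure: 9 days.
Gamma(α, β) with Poisson data over total exposure Σt gives posterior Gamma(α+Σx, β+Σt) = Gamma(100, 14).
Posterior mode = (α'−1)/β' = 99/14.

99/14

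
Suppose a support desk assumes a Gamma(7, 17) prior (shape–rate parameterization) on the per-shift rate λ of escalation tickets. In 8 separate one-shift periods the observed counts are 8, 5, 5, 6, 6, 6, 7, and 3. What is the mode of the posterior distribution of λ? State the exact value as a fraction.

Total count: 8 + 5 + 5 + 6 + 6 + 6 + 7 + 3 = 46.
Total exposure: 8 shifts.
By Gamma–Poisson conjugacy, the posterior is Gamma(α + Σx, β + Σt) = Gamma(7 + 46, 17 + 8) = Gamma(53, 25).
Posterior mode = (α'−1)/β' = 52/25.

52/25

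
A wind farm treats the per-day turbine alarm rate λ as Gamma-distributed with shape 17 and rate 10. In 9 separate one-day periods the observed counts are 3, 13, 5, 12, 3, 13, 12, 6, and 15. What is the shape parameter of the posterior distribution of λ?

Total count: 3 + 13 + 5 + 12 + 3 + 13 + 12 + 6 + 15 = 82.
Total exposure: 9 days.
By Gamma–Poisson conjugacy, the posterior is Gamma(α + Σx, β + Σt) = Gamma(17 + 82, 10 + 9) = Gamma(99, 19).

99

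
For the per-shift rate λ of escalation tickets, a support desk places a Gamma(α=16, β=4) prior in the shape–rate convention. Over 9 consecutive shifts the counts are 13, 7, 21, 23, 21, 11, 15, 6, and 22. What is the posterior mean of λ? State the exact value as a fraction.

Total count: 13 + 7 + 21 + 23 + 21 + 11 + 15 + 6 + 22 = 139.
Total exposure: 9 shifts.
Gamma(α, β) with Poisson data over total exposure Σt gives posterior Gamma(α+Σx, β+Σt) = Gamma(155, 13).
Posterior mean = α'/β' = 155/13.

155/13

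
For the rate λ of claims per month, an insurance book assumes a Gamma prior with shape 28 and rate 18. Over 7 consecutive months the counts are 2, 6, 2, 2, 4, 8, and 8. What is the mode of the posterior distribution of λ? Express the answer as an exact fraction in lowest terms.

59/25

Total count: 2 + 6 + 2 + 2 + 4 + 8 + 8 = 32.
Total exposure: 7 months.
Conjugate update: add total count to the shape and total exposure to the rate, giving Gamma(60, 25).
Posterior mode = (α'−1)/β' = 59/25.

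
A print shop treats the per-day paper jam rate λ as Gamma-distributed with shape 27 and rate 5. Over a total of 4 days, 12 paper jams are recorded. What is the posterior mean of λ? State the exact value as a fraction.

13/3

Total count 12 over total exposure 4 days.
Posterior: α' = 27 + 12 = 39, β' = 5 + 4 = 9.
Posterior mean = α'/β' = 39/9 = 13/3.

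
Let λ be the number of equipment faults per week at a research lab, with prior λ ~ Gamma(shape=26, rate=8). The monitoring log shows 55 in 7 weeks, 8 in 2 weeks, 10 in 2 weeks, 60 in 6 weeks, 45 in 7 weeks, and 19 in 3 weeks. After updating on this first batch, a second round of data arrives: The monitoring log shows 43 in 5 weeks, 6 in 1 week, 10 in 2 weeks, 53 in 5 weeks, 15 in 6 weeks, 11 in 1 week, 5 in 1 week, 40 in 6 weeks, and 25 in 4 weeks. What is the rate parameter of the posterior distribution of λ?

Total count: 55 + 8 + 10 + 60 + 45 + 19 = 197.
Total exposure: 7 + 2 + 2 + 6 + 7 + 3 = 27 weeks.
After the first batch: Gamma(26 + 197, 8 + 27) = Gamma(223, 35).
Total count: 43 + 6 + 10 + 53 + 15 + 11 + 5 + 40 + 25 = 208.
Total exposure: 5 + 1 + 2 + 5 + 6 + 1 + 1 + 6 + 4 = 31 weeks.
After the second batch: Gamma(223 + 208, 35 + 31) = Gamma(431, 66).

66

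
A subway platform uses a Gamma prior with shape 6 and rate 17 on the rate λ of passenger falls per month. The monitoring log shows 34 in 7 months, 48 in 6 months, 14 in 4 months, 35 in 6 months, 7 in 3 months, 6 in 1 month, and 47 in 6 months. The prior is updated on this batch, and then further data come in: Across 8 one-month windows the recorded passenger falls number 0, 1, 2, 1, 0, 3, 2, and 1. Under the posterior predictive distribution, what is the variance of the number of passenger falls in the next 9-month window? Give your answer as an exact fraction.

Total count: 34 + 48 + 14 + 35 + 7 + 6 + 47 = 191.
Total exposure: 7 + 6 + 4 + 6 + 3 + 1 + 6 = 33 months.
After the first batch: Gamma(6 + 191, 17 + 33) = Gamma(197, 50).
Total count: 0 + 1 + 2 + 1 + 0 + 3 + 2 + 1 = 10.
Total exposure: 8 months.
After the second batch: Gamma(197 + 10, 50 + 8) = Gamma(207, 58).
The posterior predictive for a window of length T is Negative Binomial with variance T·α'·(β'+T)/β'² = 9·207·67/3364 = 124821/3364.

124821/3364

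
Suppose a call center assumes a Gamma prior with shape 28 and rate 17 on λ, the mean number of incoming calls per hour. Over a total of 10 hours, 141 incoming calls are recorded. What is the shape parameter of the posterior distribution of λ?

Total count 141 over total exposure 10 hours.
The Gamma prior is conjugate for the Poisson rate, so λ | data ~ Gamma(28+141, 17+10) = Gamma(169, 27).

169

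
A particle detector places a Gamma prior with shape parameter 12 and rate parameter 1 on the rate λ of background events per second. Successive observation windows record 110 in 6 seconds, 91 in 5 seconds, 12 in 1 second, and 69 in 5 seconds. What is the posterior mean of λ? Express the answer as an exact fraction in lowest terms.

49/3

Total count: 110 + 91 + 12 + 69 = 282.
Total exposure: 6 + 5 + 1 + 5 = 17 seconds.
Conjugate update: add total count to the shape and total exposure to the rate, giving Gamma(294, 18).
Posterior mean = α'/β' = 294/18 = 49/3.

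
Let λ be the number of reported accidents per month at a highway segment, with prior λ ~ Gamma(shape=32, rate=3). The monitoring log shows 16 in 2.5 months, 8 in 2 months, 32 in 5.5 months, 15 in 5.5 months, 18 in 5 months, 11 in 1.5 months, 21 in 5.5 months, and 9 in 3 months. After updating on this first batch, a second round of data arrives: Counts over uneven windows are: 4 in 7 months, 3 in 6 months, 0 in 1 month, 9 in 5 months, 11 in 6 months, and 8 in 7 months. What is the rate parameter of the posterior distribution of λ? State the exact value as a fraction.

131/2

Total count: 16 + 8 + 32 + 15 + 18 + 11 + 21 + 9 = 130.
Total exposure: 2.5 + 2 + 5.5 + 5.5 + 5 + 1.5 + 5.5 + 3 = 30.5 months.
After the first batch: Gamma(32 + 130, 3 + 30.5) = Gamma(162, 67/2).
Total count: 4 + 3 + 0 + 9 + 11 + 8 = 35.
Total exposure: 7 + 6 + 1 + 5 + 6 + 7 = 32 months.
After the second batch: Gamma(162 + 35, 67/2 + 32) = Gamma(197, 131/2).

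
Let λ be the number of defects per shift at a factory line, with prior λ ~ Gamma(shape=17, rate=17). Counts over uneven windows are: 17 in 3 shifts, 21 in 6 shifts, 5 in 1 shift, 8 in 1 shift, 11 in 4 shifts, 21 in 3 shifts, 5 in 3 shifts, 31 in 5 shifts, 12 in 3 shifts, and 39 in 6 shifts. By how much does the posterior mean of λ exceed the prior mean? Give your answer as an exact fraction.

135/52

Total count: 17 + 21 + 5 + 8 + 11 + 21 + 5 + 31 + 12 + 39 = 170.
Total exposure: 3 + 6 + 1 + 1 + 4 + 3 + 3 + 5 + 3 + 6 = 35 shifts.
Conjugate update: add total count to the shape and total exposure to the rate, giving Gamma(187, 52).
Posterior mean = 187/52 = 187/52; prior mean = 17/17 = 1. Difference = 187/52 − 1 = 135/52.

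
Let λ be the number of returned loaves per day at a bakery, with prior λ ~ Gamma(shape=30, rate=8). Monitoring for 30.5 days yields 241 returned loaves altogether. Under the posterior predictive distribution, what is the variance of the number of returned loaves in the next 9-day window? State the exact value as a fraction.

463410/5929

Total count 241 over total exposure 30.5 days.
By Gamma–Poisson conjugacy, the posterior is Gamma(α + Σx, β + Σt) = Gamma(30 + 241, 8 + 30.5) = Gamma(271, 77/2).
The posterior predictive for a window of length T is Negative Binomial with variance T·α'·(β'+T)/β'² = 9·271·(95/2)/(5929/4) = 463410/5929.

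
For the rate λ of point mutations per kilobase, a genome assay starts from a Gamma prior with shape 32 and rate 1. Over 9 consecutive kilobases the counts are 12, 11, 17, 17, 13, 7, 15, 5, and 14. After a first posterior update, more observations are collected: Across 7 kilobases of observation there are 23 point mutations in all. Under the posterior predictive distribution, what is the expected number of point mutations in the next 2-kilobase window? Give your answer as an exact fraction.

332/17

Total count: 12 + 11 + 17 + 17 + 13 + 7 + 15 + 5 + 14 = 111.
Total exposure: 9 kilobases.
After the first batch: Gamma(32 + 111, 1 + 9) = Gamma(143, 10).
Total count 23 over total exposure 7 kilobases.
After the second batch: Gamma(143 + 23, 10 + 7) = Gamma(166, 17).
Predictive mean over a 2-kilobase window = T·E[λ|data] = 2·166/17 = 332/17.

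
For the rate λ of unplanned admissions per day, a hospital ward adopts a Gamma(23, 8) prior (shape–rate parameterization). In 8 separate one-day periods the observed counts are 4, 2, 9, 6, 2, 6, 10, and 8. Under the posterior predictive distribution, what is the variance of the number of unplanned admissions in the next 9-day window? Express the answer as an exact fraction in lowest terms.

7875/128

Total count: 4 + 2 + 9 + 6 + 2 + 6 + 10 + 8 = 47.
Total exposure: 8 days.
By Gamma–Poisson conjugacy, the posterior is Gamma(α + Σx, β + Σt) = Gamma(23 + 47, 8 + 8) = Gamma(70, 16).
The posterior predictive for a window of length T is Negative Binomial with variance T·α'·(β'+T)/β'² = 9·70·25/256 = 7875/128.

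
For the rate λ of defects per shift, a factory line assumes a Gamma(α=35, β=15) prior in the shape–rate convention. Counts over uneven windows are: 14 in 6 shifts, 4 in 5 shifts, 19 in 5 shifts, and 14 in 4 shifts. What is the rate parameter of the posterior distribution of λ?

Total count: 14 + 4 + 19 + 14 = 51.
Total exposure: 6 + 5 + 5 + 4 = 20 shifts.
Gamma(α, β) with Poisson data over total exposure Σt gives posterior Gamma(α+Σx, β+Σt) = Gamma(86, 35).

35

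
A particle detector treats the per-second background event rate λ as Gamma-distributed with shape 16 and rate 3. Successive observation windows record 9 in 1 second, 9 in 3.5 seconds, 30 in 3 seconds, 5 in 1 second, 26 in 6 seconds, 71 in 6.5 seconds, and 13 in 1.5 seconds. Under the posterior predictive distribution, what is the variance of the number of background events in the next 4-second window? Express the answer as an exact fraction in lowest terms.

84488/2601

Total count: 9 + 9 + 30 + 5 + 26 + 71 + 13 = 163.
Total exposure: 1 + 3.5 + 3 + 1 + 6 + 6.5 + 1.5 = 22.5 seconds.
Posterior: α' = 16 + 163 = 179, β' = 3 + 22.5 = 51/2.
The posterior predictive for a window of length T is Negative Binomial with variance T·α'·(β'+T)/β'² = 4·179·(59/2)/(2601/4) = 84488/2601.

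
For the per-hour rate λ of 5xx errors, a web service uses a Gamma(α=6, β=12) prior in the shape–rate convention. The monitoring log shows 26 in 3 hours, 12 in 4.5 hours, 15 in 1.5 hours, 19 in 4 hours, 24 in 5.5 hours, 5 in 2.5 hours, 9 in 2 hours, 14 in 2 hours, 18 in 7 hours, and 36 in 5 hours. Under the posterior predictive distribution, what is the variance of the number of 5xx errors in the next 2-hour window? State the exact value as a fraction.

18768/2401

Total count: 26 + 12 + 15 + 19 + 24 + 5 + 9 + 14 + 18 + 36 = 178.
Total exposure: 3 + 4.5 + 1.5 + 4 + 5.5 + 2.5 + 2 + 2 + 7 + 5 = 37 hours.
The Gamma prior is conjugate for the Poisson rate, so λ | data ~ Gamma(6+178, 12+37) = Gamma(184, 49).
The posterior predictive for a window of length T is Negative Binomial with variance T·α'·(β'+T)/β'² = 2·184·51/2401 = 18768/2401.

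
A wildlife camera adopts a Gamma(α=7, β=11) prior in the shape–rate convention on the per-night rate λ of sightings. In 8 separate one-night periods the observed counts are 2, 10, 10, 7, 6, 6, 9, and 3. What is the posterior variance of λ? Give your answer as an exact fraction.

60/361

Total count: 2 + 10 + 10 + 7 + 6 + 6 + 9 + 3 = 53.
Total exposure: 8 nights.
Conjugate update: add total count to the shape and total exposure to the rate, giving Gamma(60, 19).
Posterior variance = α'/β'² = 60/361.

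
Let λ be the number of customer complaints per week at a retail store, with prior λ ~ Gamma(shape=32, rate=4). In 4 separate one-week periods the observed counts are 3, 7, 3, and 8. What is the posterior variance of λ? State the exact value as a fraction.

Total count: 3 + 7 + 3 + 8 = 21.
Total exposure: 4 weeks.
Posterior: α' = 32 + 21 = 53, β' = 4 + 4 = 8.
Posterior variance = α'/β'² = 53/64.

53/64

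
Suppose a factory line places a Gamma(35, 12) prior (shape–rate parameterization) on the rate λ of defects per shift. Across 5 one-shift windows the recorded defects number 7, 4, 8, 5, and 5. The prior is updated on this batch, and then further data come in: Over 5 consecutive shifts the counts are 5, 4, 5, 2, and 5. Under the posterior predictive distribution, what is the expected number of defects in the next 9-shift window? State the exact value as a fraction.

765/22

Total count: 7 + 4 + 8 + 5 + 5 = 29.
Total exposure: 5 shifts.
After the first batch: Gamma(35 + 29, 12 + 5) = Gamma(64, 17).
Total count: 5 + 4 + 5 + 2 + 5 = 21.
Total exposure: 5 shifts.
After the second batch: Gamma(64 + 21, 17 + 5) = Gamma(85, 22).
Predictive mean over a 9-shift window = T·E[λ|data] = 9·85/22 = 765/22.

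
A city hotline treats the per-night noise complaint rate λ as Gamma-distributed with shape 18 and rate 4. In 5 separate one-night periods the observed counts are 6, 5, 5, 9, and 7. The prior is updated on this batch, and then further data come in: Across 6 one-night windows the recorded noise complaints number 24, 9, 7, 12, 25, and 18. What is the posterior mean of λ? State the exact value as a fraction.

29/3

Total count: 6 + 5 + 5 + 9 + 7 = 32.
Total exposure: 5 nights.
After the first batch: Gamma(18 + 32, 4 + 5) = Gamma(50, 9).
Total count: 24 + 9 + 7 + 12 + 25 + 18 = 95.
Total exposure: 6 nights.
After the second batch: Gamma(50 + 95, 9 + 6) = Gamma(145, 15).
Posterior mean = α'/β' = 145/15 = 29/3.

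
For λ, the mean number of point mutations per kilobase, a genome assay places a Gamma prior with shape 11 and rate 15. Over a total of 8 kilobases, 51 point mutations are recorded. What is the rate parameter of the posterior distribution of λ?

Total count 51 over total exposure 8 kilobases.
The Gamma prior is conjugate for the Poisson rate, so λ | data ~ Gamma(11+51, 15+8) = Gamma(62, 23).

23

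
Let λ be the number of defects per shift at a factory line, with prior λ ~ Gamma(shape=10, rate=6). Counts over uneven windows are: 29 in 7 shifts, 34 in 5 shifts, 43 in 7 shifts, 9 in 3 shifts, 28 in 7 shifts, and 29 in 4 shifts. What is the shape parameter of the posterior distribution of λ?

Total count: 29 + 34 + 43 + 9 + 28 + 29 = 172.
Total exposure: 7 + 5 + 7 + 3 + 7 + 4 = 33 shifts.
By Gamma–Poisson conjugacy, the posterior is Gamma(α + Σx, β + Σt) = Gamma(10 + 172, 6 + 33) = Gamma(182, 39).

182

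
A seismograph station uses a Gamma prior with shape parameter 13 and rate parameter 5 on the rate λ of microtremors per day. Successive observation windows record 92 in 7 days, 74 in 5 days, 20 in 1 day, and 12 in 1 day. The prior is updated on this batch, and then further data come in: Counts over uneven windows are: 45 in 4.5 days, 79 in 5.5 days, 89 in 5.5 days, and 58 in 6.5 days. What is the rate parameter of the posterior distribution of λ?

Total count: 92 + 74 + 20 + 12 = 198.
Total exposure: 7 + 5 + 1 + 1 = 14 days.
After the first batch: Gamma(13 + 198, 5 + 14) = Gamma(211, 19).
Total count: 45 + 79 + 89 + 58 = 271.
Total exposure: 4.5 + 5.5 + 5.5 + 6.5 = 22 days.
After the second batch: Gamma(211 + 271, 19 + 22) = Gamma(482, 41).

41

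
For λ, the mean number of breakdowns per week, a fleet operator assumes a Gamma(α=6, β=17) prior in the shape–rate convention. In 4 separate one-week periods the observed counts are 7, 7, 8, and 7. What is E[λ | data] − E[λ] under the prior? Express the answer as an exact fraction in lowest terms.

Total count: 7 + 7 + 8 + 7 = 29.
Total exposure: 4 weeks.
Posterior: α' = 6 + 29 = 35, β' = 17 + 4 = 21.
Posterior mean = 35/21 = 5/3; prior mean = 6/17 = 6/17. Difference = 5/3 − 6/17 = 67/51.

67/51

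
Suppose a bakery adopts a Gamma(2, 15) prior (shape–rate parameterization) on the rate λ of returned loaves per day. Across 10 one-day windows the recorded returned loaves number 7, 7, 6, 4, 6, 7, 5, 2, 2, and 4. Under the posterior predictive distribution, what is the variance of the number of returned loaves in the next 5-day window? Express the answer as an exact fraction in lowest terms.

312/25

Total count: 7 + 7 + 6 + 4 + 6 + 7 + 5 + 2 + 2 + 4 = 50.
Total exposure: 10 days.
Posterior: α' = 2 + 50 = 52, β' = 15 + 10 = 25.
The posterior predictive for a window of length T is Negative Binomial with variance T·α'·(β'+T)/β'² = 5·52·30/625 = 312/25.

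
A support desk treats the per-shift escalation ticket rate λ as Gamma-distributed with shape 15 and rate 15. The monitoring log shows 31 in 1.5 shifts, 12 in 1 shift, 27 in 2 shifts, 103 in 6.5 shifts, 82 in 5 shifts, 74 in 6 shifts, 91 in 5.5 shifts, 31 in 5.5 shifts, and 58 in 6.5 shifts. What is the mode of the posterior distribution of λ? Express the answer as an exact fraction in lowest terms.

1046/109

Total count: 31 + 12 + 27 + 103 + 82 + 74 + 91 + 31 + 58 = 509.
Total exposure: 1.5 + 1 + 2 + 6.5 + 5 + 6 + 5.5 + 5.5 + 6.5 = 39.5 shifts.
The Gamma prior is conjugate for the Poisson rate, so λ | data ~ Gamma(15+509, 15+39.5) = Gamma(524, 109/2).
Posterior mode = (α'−1)/β' = 523/(109/2) = 1046/109.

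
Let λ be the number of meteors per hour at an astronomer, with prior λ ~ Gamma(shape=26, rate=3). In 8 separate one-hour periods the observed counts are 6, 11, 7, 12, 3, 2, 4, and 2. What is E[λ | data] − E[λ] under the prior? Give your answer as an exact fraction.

-67/33

Total count: 6 + 11 + 7 + 12 + 3 + 2 + 4 + 2 = 47.
Total exposure: 8 hours.
The Gamma prior is conjugate for the Poisson rate, so λ | data ~ Gamma(26+47, 3+8) = Gamma(73, 11).
Posterior mean = 73/11 = 73/11; prior mean = 26/3 = 26/3. Difference = 73/11 − 26/3 = -67/33.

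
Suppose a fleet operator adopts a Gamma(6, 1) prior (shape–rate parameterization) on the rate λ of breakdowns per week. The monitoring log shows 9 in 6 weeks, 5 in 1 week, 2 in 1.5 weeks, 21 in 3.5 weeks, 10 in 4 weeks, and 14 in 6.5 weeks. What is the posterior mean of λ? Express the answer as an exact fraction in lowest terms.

Total count: 9 + 5 + 2 + 21 + 10 + 14 = 61.
Total exposure: 6 + 1 + 1.5 + 3.5 + 4 + 6.5 = 22.5 weeks.
Posterior: α' = 6 + 61 = 67, β' = 1 + 22.5 = 47/2.
Posterior mean = α'/β' = 67/(47/2) = 134/47.

134/47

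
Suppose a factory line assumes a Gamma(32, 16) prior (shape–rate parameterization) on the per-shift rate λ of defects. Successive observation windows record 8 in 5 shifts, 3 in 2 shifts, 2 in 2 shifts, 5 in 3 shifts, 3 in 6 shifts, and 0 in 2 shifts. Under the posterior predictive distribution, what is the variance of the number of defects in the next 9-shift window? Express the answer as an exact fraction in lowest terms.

265/16

Total count: 8 + 3 + 2 + 5 + 3 + 0 = 21.
Total exposure: 5 + 2 + 2 + 3 + 6 + 2 = 20 shifts.
Posterior: α' = 32 + 21 = 53, β' = 16 + 20 = 36.
The posterior predictive for a window of length T is Negative Binomial with variance T·α'·(β'+T)/β'² = 9·53·45/1296 = 265/16.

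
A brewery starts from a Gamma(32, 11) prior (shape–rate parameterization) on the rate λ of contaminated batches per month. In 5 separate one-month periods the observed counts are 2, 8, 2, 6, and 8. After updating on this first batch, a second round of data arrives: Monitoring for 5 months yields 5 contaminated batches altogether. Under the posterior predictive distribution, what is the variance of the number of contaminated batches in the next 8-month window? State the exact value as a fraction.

Total count: 2 + 8 + 2 + 6 + 8 = 26.
Total exposure: 5 months.
After the first batch: Gamma(32 + 26, 11 + 5) = Gamma(58, 16).
Total count 5 over total exposure 5 months.
After the second batch: Gamma(58 + 5, 16 + 5) = Gamma(63, 21).
The posterior predictive for a window of length T is Negative Binomial with variance T·α'·(β'+T)/β'² = 8·63·29/441 = 232/7.

232/7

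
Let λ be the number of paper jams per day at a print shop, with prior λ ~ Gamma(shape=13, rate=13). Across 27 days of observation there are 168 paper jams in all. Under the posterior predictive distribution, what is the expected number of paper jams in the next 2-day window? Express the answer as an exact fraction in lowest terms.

181/20

Total count 168 over total exposure 27 days.
By Gamma–Poisson conjugacy, the posterior is Gamma(α + Σx, β + Σt) = Gamma(13 + 168, 13 + 27) = Gamma(181, 40).
Predictive mean over a 2-day window = T·E[λ|data] = 2·181/40 = 181/20.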